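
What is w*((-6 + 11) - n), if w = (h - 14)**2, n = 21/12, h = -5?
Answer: 4693/4 ≈ 1173.3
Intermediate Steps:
n = 7/4 (n = 21*(1/12) = 7/4 ≈ 1.7500)
w = 361 (w = (-5 - 14)**2 = (-19)**2 = 361)
w*((-6 + 11) - n) = 361*((-6 + 11) - 1*7/4) = 361*(5 - 7/4) = 361*(13/4) = 4693/4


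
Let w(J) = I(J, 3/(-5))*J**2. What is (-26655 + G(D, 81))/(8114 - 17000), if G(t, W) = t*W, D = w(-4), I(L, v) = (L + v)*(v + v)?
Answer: 162509/74050 ≈ 2.1946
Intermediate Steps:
I(L, v) = 2*v*(L + v) (I(L, v) = (L + v)*(2*v) = 2*v*(L + v))
w(J) = J**2*(18/25 - 6*J/5) (w(J) = (2*(3/(-5))*(J + 3/(-5)))*J**2 = (2*(3*(-1/5))*(J + 3*(-1/5)))*J**2 = (2*(-3/5)*(J - 3/5))*J**2 = (2*(-3/5)*(-3/5 + J))*J**2 = (18/25 - 6*J/5)*J**2 = J**2*(18/25 - 6*J/5))
D = 2208/25 (D = (6/25)*(-4)**2*(3 - 5*(-4)) = (6/25)*16*(3 + 20) = (6/25)*16*23 = 2208/25 ≈ 88.320)
G(t, W) = W*t
(-26655 + G(D, 81))/(8114 - 17000) = (-26655 + 81*(2208/25))/(8114 - 17000) = (-26655 + 178848/25)/(-8886) = -487527/25*(-1/8886) = 162509/74050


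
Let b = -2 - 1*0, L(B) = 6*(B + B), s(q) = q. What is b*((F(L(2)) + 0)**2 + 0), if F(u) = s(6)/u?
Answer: -1/8 ≈ -0.12500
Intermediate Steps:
L(B) = 12*B (L(B) = 6*(2*B) = 12*B)
b = -2 (b = -2 + 0 = -2)
F(u) = 6/u
b*((F(L(2)) + 0)**2 + 0) = -2*((6/((12*2)) + 0)**2 + 0) = -2*((6/24 + 0)**2 + 0) = -2*((6*(1/24) + 0)**2 + 0) = -2*((1/4 + 0)**2 + 0) = -2*((1/4)**2 + 0) = -2*(1/16 + 0) = -2*1/16 = -1/8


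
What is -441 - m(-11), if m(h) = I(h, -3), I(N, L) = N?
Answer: -430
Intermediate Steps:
m(h) = h
-441 - m(-11) = -441 - 1*(-11) = -441 + 11 = -430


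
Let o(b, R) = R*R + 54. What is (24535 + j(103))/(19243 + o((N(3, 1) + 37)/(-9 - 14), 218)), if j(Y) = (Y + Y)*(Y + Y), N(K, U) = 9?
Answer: 66971/66821 ≈ 1.0022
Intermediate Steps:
j(Y) = 4*Y² (j(Y) = (2*Y)*(2*Y) = 4*Y²)
o(b, R) = 54 + R² (o(b, R) = R² + 54 = 54 + R²)
(24535 + j(103))/(19243 + o((N(3, 1) + 37)/(-9 - 14), 218)) = (24535 + 4*103²)/(19243 + (54 + 218²)) = (24535 + 4*10609)/(19243 + (54 + 47524)) = (24535 + 42436)/(19243 + 47578) = 66971/66821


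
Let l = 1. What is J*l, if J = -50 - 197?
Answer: -247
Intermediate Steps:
J = -247
J*l = -247*1 = -247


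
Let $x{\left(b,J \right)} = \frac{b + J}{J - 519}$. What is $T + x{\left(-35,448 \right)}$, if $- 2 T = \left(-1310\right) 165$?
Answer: $\frac{7672912}{71} \approx 1.0807 \cdot 10^{5}$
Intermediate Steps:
$T = 108075$ ($T = - \frac{\left(-1310\right) 165}{2} = \left(- \frac{1}{2}\right) \left(-216150\right) = 108075$)
$x{\left(b,J \right)} = \frac{J + b}{-519 + J}$
$T + x{\left(-35,448 \right)} = 108075 + \frac{448 - 35}{-519 + 448} = 108075 + \frac{1}{-71} \cdot 413 = 108075 - \frac{413}{71} = \frac{7672912}{71}$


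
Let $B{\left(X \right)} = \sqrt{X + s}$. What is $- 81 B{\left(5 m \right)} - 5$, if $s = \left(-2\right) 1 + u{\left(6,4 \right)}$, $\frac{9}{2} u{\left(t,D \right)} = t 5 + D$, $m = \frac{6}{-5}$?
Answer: $-5 - 54 i \approx -5.0 - 54.0 i$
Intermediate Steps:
$m = - \frac{6}{5}$ ($m = 6 \left(- \frac{1}{5}\right) = - \frac{6}{5} \approx -1.2$)
$u{\left(t,D \right)} = \frac{2 D}{9} + \frac{10 t}{9}$ ($u{\left(t,D \right)} = \frac{2 \left(t 5 + D\right)}{9} = \frac{2 \left(5 t + D\right)}{9} = \frac{2 \left(D + 5 t\right)}{9} = \frac{2 D}{9} + \frac{10 t}{9}$)
$s = \frac{50}{9}$ ($s = \left(-2\right) 1 + \left(\frac{2}{9} \cdot 4 + \frac{10}{9} \cdot 6\right) = -2 + \left(\frac{8}{9} + \frac{20}{3}\right) = -2 + \frac{68}{9} = \frac{50}{9} \approx 5.5556$)
$B{\left(X \right)} = \sqrt{\frac{50}{9} + X}$ ($B{\left(X \right)} = \sqrt{X + \frac{50}{9}} = \sqrt{\frac{50}{9} + X}$)
$- 81 B{\left(5 m \right)} - 5 = - 81 \frac{\sqrt{50 + 9 \cdot 5 \left(- \frac{6}{5}\right)}}{3} - 5 = - 81 \frac{\sqrt{50 + 9 \left(-6\right)}}{3} - 5 = - 81 \frac{\sqrt{50 - 54}}{3} - 5 = - 81 \frac{\sqrt{-4}}{3} - 5 = - 81 \frac{2 i}{3} - 5 = - 54 i - 5 = -5 - 54 i$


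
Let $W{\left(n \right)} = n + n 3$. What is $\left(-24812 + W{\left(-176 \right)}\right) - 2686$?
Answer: $-28202$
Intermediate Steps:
$W{\left(n \right)} = 4 n$ ($W{\left(n \right)} = n + 3 n = 4 n$)
$\left(-24812 + W{\left(-176 \right)}\right) - 2686 = \left(-24812 + 4 \left(-176\right)\right) - 2686 = \left(-24812 - 704\right) - 2686 = -25516 - 2686 = -28202$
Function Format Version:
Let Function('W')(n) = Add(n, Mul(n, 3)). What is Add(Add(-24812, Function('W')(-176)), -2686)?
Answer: -28202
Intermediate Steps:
Function('W')(n) = Mul(4, n) (Function('W')(n) = Add(n, Mul(3, n)) = Mul(4, n))
Add(Add(-24812, Function('W')(-176)), -2686) = Add(Add(-24812, Mul(4, -176)), -2686) = Add(Add(-24812, -704), -2686) = Add(-25516, -2686) = -28202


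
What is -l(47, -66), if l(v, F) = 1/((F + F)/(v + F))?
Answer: -19/132 ≈ -0.14394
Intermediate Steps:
l(v, F) = (F + v)/(2*F) (l(v, F) = 1/((2*F)/(F + v)) = 1/(2*F/(F + v)) = (F + v)/(2*F))
-l(47, -66) = -(-66 + 47)/(2*(-66)) = -(-1)*(-19)/(2*66) = -1*19/132 = -19/132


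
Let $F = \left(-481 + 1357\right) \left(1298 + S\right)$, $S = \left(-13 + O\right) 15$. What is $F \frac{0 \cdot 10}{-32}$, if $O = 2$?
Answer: $0$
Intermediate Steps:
$S = -165$ ($S = \left(-13 + 2\right) 15 = \left(-11\right) 15 = -165$)
$F = 992508$ ($F = \left(-481 + 1357\right) \left(1298 - 165\right) = 876 \cdot 1133 = 992508$)
$F \frac{0 \cdot 10}{-32} = 992508 \frac{0 \cdot 10}{-32} = 992508 \cdot 0 \left(- \frac{1}{32}\right) = 992508 \cdot 0 = 0$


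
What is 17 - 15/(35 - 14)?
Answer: 114/7 ≈ 16.286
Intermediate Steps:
17 - 15/(35 - 14) = 17 - 15/21 = 17 - 15*1/21 = 17 - 5/7 = 114/7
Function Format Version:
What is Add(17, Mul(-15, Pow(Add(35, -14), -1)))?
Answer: Rational(114, 7) ≈ 16.286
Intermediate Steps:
Add(17, Mul(-15, Pow(Add(35, -14), -1))) = Add(17, Mul(-15, Pow(21, -1))) = Add(17, Mul(-15, Rational(1, 21))) = Add(17, Rational(-5, 7)) = Rational(114, 7)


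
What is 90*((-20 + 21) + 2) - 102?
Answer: 168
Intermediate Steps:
90*((-20 + 21) + 2) - 102 = 90*(1 + 2) - 102 = 90*3 - 102 = 270 - 102 = 168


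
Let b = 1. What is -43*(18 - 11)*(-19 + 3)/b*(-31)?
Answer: -149296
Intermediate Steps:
-43*(18 - 11)*(-19 + 3)/b*(-31) = -43*(18 - 11)*(-19 + 3)/1*(-31) = -43*7*(-16)*(-31) = -(-4816)*(-31) = -43*(-112)*(-31) = 4816*(-31) = -149296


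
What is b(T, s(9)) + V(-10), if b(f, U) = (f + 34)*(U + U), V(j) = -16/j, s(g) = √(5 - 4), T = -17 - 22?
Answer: -42/5 ≈ -8.4000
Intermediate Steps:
T = -39
s(g) = 1 (s(g) = √1 = 1)
b(f, U) = 2*U*(34 + f) (b(f, U) = (34 + f)*(2*U) = 2*U*(34 + f))
b(T, s(9)) + V(-10) = 2*1*(34 - 39) - 16/(-10) = 2*1*(-5) - 16*(-⅒) = -10 + 8/5 = -42/5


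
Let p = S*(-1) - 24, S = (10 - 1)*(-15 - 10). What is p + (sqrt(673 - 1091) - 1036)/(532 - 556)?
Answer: 1465/6 - I*sqrt(418)/24 ≈ 244.17 - 0.85188*I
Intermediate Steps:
S = -225 (S = 9*(-25) = -225)
p = 201 (p = -225*(-1) - 24 = 225 - 24 = 201)
p + (sqrt(673 - 1091) - 1036)/(532 - 556) = 201 + (sqrt(673 - 1091) - 1036)/(532 - 556) = 201 + (sqrt(-418) - 1036)/(-24) = 201 + (I*sqrt(418) - 1036)*(-1/24) = 201 + (-1036 + I*sqrt(418))*(-1/24) = 201 + (259/6 - I*sqrt(418)/24) = 1465/6 - I*sqrt(418)/24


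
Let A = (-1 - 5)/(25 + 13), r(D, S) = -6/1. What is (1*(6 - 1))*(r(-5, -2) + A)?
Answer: -585/19 ≈ -30.789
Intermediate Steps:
r(D, S) = -6 (r(D, S) = -6*1 = -6)
A = -3/19 (A = -6/38 = -6*1/38 = -3/19 ≈ -0.15789)
(1*(6 - 1))*(r(-5, -2) + A) = (1*(6 - 1))*(-6 - 3/19) = (1*5)*(-117/19) = 5*(-117/19) = -585/19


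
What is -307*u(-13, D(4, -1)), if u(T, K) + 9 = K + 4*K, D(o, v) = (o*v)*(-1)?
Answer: -3377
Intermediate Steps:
D(o, v) = -o*v
u(T, K) = -9 + 5*K (u(T, K) = -9 + (K + 4*K) = -9 + 5*K)
-307*u(-13, D(4, -1)) = -307*(-9 + 5*(-1*4*(-1))) = -307*(-9 + 5*4) = -307*(-9 + 20) = -307*11 = -3377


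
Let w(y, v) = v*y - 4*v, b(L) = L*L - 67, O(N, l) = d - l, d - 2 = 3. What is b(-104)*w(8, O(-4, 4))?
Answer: 42996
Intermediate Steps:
d = 5 (d = 2 + 3 = 5)
O(N, l) = 5 - l
b(L) = -67 + L**2 (b(L) = L**2 - 67 = -67 + L**2)
w(y, v) = -4*v + v*y
b(-104)*w(8, O(-4, 4)) = (-67 + (-104)**2)*((5 - 1*4)*(-4 + 8)) = (-67 + 10816)*((5 - 4)*4) = 10749*(1*4) = 10749*4 = 42996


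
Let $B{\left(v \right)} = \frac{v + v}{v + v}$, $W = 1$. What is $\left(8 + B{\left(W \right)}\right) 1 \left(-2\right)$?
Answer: $-18$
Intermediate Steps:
$B{\left(v \right)} = 1$ ($B{\left(v \right)} = \frac{2 v}{2 v} = 2 v \frac{1}{2 v} = 1$)
$\left(8 + B{\left(W \right)}\right) 1 \left(-2\right) = \left(8 + 1\right) 1 \left(-2\right) = 9 \left(-2\right) = -18$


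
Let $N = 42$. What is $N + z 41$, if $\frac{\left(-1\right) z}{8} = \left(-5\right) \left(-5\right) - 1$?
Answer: $-7830$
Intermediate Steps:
$z = -192$ ($z = - 8 \left(\left(-5\right) \left(-5\right) - 1\right) = - 8 \left(25 - 1\right) = \left(-8\right) 24 = -192$)
$N + z 41 = 42 - 7872 = -7830$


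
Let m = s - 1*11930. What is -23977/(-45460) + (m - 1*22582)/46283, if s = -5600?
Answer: -713764029/2104025180 ≈ -0.33924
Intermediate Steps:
m = -17530 (m = -5600 - 1*11930 = -5600 - 11930 = -17530)
-23977/(-45460) + (m - 1*22582)/46283 = -23977/(-45460) + (-17530 - 1*22582)/46283 = -23977*(-1/45460) + (-17530 - 22582)*(1/46283) = 23977/45460 - 40112*1/46283 = 23977/45460 - 40112/46283 = -713764029/2104025180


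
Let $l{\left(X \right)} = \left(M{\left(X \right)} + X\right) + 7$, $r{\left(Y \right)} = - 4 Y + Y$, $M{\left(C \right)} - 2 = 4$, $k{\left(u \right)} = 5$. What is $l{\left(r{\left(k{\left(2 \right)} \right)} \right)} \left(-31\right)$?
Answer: $62$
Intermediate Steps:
$M{\left(C \right)} = 6$ ($M{\left(C \right)} = 2 + 4 = 6$)
$r{\left(Y \right)} = - 3 Y$
$l{\left(X \right)} = 13 + X$ ($l{\left(X \right)} = \left(6 + X\right) + 7 = 13 + X$)
$l{\left(r{\left(k{\left(2 \right)} \right)} \right)} \left(-31\right) = \left(13 - 15\right) \left(-31\right) = \left(-2\right) \left(-31\right) = 62$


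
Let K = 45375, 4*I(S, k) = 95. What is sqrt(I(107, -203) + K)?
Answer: sqrt(181595)/2 ≈ 213.07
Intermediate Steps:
I(S, k) = 95/4 (I(S, k) = (1/4)*95 = 95/4)
sqrt(I(107, -203) + K) = sqrt(95/4 + 45375) = sqrt(181595/4) = sqrt(181595)/2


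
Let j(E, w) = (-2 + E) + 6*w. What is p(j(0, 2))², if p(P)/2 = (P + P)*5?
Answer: 40000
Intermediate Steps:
j(E, w) = -2 + E + 6*w
p(P) = 20*P (p(P) = 2*((P + P)*5) = 2*((2*P)*5) = 2*(10*P) = 20*P)
p(j(0, 2))² = (20*(-2 + 0 + 6*2))² = (20*(-2 + 0 + 12))² = (20*10)² = 200² = 40000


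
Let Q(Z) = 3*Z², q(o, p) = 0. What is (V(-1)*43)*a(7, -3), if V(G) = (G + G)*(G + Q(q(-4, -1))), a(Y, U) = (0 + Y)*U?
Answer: -1806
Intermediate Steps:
a(Y, U) = U*Y (a(Y, U) = Y*U = U*Y)
V(G) = 2*G² (V(G) = (G + G)*(G + 3*0²) = (2*G)*(G + 3*0) = (2*G)*(G + 0) = (2*G)*G = 2*G²)
(V(-1)*43)*a(7, -3) = ((2*(-1)²)*43)*(-3*7) = ((2*1)*43)*(-21) = (2*43)*(-21) = 86*(-21) = -1806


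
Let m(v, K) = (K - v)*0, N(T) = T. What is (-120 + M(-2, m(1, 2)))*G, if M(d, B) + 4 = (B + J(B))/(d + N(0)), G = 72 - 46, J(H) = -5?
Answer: -3159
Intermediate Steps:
G = 26
m(v, K) = 0
M(d, B) = -4 + (-5 + B)/d (M(d, B) = -4 + (B - 5)/(d + 0) = -4 + (-5 + B)/d)
(-120 + M(-2, m(1, 2)))*G = (-120 + (-5 + 0 - 4*(-2))/(-2))*26 = (-120 - (-5 + 0 + 8)/2)*26 = (-120 - ½*3)*26 = (-120 - 3/2)*26 = -243/2*26 = -3159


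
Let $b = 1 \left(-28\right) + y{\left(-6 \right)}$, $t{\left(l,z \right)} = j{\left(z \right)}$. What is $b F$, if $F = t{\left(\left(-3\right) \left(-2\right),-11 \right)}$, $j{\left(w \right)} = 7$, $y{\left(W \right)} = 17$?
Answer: $-77$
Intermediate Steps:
$t{\left(l,z \right)} = 7$
$F = 7$
$b = -11$ ($b = 1 \left(-28\right) + 17 = -28 + 17 = -11$)
$b F = \left(-11\right) 7 = -77$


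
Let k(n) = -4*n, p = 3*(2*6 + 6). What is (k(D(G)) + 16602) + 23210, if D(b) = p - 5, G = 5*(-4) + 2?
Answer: 39616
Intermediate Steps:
G = -18 (G = -20 + 2 = -18)
p = 54 (p = 3*(12 + 6) = 3*18 = 54)
D(b) = 49 (D(b) = 54 - 5 = 49)
(k(D(G)) + 16602) + 23210 = (-4*49 + 16602) + 23210 = (-196 + 16602) + 23210 = 16406 + 23210 = 39616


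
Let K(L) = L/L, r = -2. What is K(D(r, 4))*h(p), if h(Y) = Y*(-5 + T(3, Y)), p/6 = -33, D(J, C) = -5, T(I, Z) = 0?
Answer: 990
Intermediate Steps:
p = -198 (p = 6*(-33) = -198)
h(Y) = -5*Y (h(Y) = Y*(-5 + 0) = Y*(-5) = -5*Y)
K(L) = 1
K(D(r, 4))*h(p) = 1*(-5*(-198)) = 1*990 = 990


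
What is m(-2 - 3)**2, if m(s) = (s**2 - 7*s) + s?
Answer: 3025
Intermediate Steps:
m(s) = s**2 - 6*s
m(-2 - 3)**2 = ((-2 - 3)*(-6 + (-2 - 3)))**2 = (-5*(-6 - 5))**2 = (-5*(-11))**2 = 55**2 = 3025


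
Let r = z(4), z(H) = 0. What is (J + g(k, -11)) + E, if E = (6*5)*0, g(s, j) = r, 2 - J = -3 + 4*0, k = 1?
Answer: 5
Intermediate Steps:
r = 0
J = 5 (J = 2 - (-3 + 4*0) = 2 - (-3 + 0) = 2 - 1*(-3) = 2 + 3 = 5)
g(s, j) = 0
E = 0 (E = 30*0 = 0)
(J + g(k, -11)) + E = (5 + 0) + 0 = 5 + 0 = 5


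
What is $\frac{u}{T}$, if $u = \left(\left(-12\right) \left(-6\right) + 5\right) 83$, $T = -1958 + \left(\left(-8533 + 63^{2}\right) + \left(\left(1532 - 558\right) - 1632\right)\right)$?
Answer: $- \frac{6391}{7180} \approx -0.89011$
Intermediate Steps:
$T = -7180$ ($T = -1958 + \left(\left(-8533 + 3969\right) + \left(974 - 1632\right)\right) = -1958 - 5222 = -7180$)
$u = 6391$ ($u = \left(72 + 5\right) 83 = 77 \cdot 83 = 6391$)
$\frac{u}{T} = \frac{6391}{-7180} = 6391 \left(- \frac{1}{7180}\right) = - \frac{6391}{7180}$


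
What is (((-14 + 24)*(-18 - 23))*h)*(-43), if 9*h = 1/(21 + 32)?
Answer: 17630/477 ≈ 36.960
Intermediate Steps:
h = 1/477 (h = 1/(9*(21 + 32)) = (1/9)/53 = (1/9)*(1/53) = 1/477 ≈ 0.0020964)
(((-14 + 24)*(-18 - 23))*h)*(-43) = (((-14 + 24)*(-18 - 23))*(1/477))*(-43) = ((10*(-41))*(1/477))*(-43) = -410*1/477*(-43) = -410/477*(-43) = 17630/477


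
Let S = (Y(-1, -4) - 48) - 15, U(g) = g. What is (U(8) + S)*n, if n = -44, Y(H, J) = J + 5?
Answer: 2376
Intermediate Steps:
Y(H, J) = 5 + J
S = -62 (S = ((5 - 4) - 48) - 15 = (1 - 48) - 15 = -47 - 15 = -62)
(U(8) + S)*n = (8 - 62)*(-44) = -54*(-44) = 2376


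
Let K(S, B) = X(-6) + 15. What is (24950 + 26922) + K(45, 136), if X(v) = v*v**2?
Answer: 51671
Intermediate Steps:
X(v) = v**3
K(S, B) = -201 (K(S, B) = (-6)**3 + 15 = -216 + 15 = -201)
(24950 + 26922) + K(45, 136) = (24950 + 26922) - 201 = 51872 - 201 = 51671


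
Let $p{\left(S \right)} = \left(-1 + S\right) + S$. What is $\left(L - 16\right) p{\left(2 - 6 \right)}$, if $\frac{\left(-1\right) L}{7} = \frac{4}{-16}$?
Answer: $\frac{513}{4} \approx 128.25$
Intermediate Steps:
$L = \frac{7}{4}$ ($L = - 7 \frac{4}{-16} = - 7 \cdot 4 \left(- \frac{1}{16}\right) = \left(-7\right) \left(- \frac{1}{4}\right) = \frac{7}{4} \approx 1.75$)
$p{\left(S \right)} = -1 + 2 S$
$\left(L - 16\right) p{\left(2 - 6 \right)} = \left(\frac{7}{4} - 16\right) \left(-1 + 2 \left(2 - 6\right)\right) = - \frac{57 \left(-1 + 2 \left(2 - 6\right)\right)}{4} = - \frac{57 \left(-1 + 2 \left(-4\right)\right)}{4} = - \frac{57 \left(-1 - 8\right)}{4} = \left(- \frac{57}{4}\right) \left(-9\right) = \frac{513}{4}$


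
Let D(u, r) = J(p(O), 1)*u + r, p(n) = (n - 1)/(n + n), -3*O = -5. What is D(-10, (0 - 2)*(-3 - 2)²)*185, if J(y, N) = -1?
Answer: -7400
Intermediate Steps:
O = 5/3 (O = -⅓*(-5) = 5/3 ≈ 1.6667)
p(n) = (-1 + n)/(2*n) (p(n) = (-1 + n)/((2*n)) = (-1 + n)*(1/(2*n)) = (-1 + n)/(2*n))
D(u, r) = r - u (D(u, r) = -u + r = r - u)
D(-10, (0 - 2)*(-3 - 2)²)*185 = ((0 - 2)*(-3 - 2)² - 1*(-10))*185 = (-2*(-5)² + 10)*185 = (-2*25 + 10)*185 = (-50 + 10)*185 = -40*185 = -7400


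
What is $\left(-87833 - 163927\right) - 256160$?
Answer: $-507920$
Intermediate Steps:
$\left(-87833 - 163927\right) - 256160 = -251760 - 256160 = -507920$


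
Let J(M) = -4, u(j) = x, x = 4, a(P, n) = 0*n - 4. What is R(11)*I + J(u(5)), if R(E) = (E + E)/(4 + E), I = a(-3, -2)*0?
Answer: -4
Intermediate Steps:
a(P, n) = -4 (a(P, n) = 0 - 4 = -4)
I = 0 (I = -4*0 = 0)
u(j) = 4
R(E) = 2*E/(4 + E) (R(E) = (2*E)/(4 + E) = 2*E/(4 + E))
R(11)*I + J(u(5)) = (2*11/(4 + 11))*0 - 4 = (2*11/15)*0 - 4 = (2*11*(1/15))*0 - 4 = (22/15)*0 - 4 = 0 - 4 = -4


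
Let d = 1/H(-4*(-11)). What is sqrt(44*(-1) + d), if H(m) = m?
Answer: 3*I*sqrt(2365)/22 ≈ 6.6315*I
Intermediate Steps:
d = 1/44 (d = 1/(-4*(-11)) = 1/44 ≈ 0.022727)
sqrt(44*(-1) + d) = sqrt(44*(-1) + 1/44) = sqrt(-44 + 1/44) = sqrt(-1935/44) = 3*I*sqrt(2365)/22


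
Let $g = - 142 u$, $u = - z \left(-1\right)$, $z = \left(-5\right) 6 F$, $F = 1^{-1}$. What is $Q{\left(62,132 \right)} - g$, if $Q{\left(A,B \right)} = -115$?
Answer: $-4375$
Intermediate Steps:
$F = 1$
$z = -30$ ($z = \left(-5\right) 6 \cdot 1 = \left(-30\right) 1 = -30$)
$u = -30$ ($u = \left(-1\right) \left(-30\right) \left(-1\right) = 30 \left(-1\right) = -30$)
$g = 4260$ ($g = \left(-142\right) \left(-30\right) = 4260$)
$Q{\left(62,132 \right)} - g = -115 - 4260 = -4375$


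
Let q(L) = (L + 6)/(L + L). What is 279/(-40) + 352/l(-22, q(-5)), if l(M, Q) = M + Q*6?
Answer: -101927/4520 ≈ -22.550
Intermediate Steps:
q(L) = (6 + L)/(2*L) (q(L) = (6 + L)/((2*L)) = (6 + L)*(1/(2*L)) = (6 + L)/(2*L))
l(M, Q) = M + 6*Q
279/(-40) + 352/l(-22, q(-5)) = 279/(-40) + 352/(-22 + 6*((½)*(6 - 5)/(-5))) = 279*(-1/40) + 352/(-22 + 6*((½)*(-⅕)*1)) = -279/40 + 352/(-22 + 6*(-⅒)) = -279/40 + 352/(-22 - ⅗) = -279/40 + 352/(-113/5) = -279/40 + 352*(-5/113) = -279/40 - 1760/113 = -101927/4520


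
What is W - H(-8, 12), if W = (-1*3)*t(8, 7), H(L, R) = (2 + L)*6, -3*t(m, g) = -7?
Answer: 29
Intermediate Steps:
t(m, g) = 7/3 (t(m, g) = -⅓*(-7) = 7/3)
H(L, R) = 12 + 6*L
W = -7 (W = -1*3*(7/3) = -3*7/3 = -7)
W - H(-8, 12) = -7 - (12 + 6*(-8)) = -7 - (12 - 48) = -7 - 1*(-36) = -7 + 36 = 29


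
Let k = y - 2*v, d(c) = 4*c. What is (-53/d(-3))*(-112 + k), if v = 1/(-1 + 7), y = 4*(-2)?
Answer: -19133/36 ≈ -531.47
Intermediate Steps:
y = -8
v = 1/6 ≈ 0.16667
k = -25/3 (k = -8 - 2*1/6 = -8 - 1/3 = -25/3 ≈ -8.3333)
(-53/d(-3))*(-112 + k) = (-53/(4*(-3)))*(-112 - 25/3) = -53/(-12)*(-361/3) = -53*(-1/12)*(-361/3) = (53/12)*(-361/3) = -19133/36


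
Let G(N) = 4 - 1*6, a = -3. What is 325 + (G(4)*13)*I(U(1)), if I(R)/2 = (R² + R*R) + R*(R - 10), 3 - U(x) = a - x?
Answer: -3679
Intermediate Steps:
U(x) = 6 + x (U(x) = 3 - (-3 - x) = 3 + (3 + x) = 6 + x)
G(N) = -2 (G(N) = 4 - 6 = -2)
I(R) = 4*R² + 2*R*(-10 + R) (I(R) = 2*((R² + R*R) + R*(R - 10)) = 2*((R² + R²) + R*(-10 + R)) = 2*(2*R² + R*(-10 + R)) = 4*R² + 2*R*(-10 + R))
325 + (G(4)*13)*I(U(1)) = 325 + (-2*13)*(2*(6 + 1)*(-10 + 3*(6 + 1))) = 325 - 52*7*(-10 + 3*7) = 325 - 52*7*(-10 + 21) = 325 - 52*7*11 = 325 - 26*154 = 325 - 4004 = -3679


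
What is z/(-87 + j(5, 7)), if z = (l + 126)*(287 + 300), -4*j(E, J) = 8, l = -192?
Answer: 38742/89 ≈ 435.30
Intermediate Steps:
j(E, J) = -2 (j(E, J) = -¼*8 = -2)
z = -38742 (z = (-192 + 126)*(287 + 300) = -66*587 = -38742)
z/(-87 + j(5, 7)) = -38742/(-87 - 2) = -38742/(-89) = -1/89*(-38742) = 38742/89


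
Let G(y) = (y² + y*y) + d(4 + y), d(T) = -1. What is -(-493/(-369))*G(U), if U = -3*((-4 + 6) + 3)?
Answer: -221357/369 ≈ -599.88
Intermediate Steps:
U = -15 (U = -3*(2 + 3) = -3*5 = -15)
G(y) = -1 + 2*y² (G(y) = (y² + y*y) - 1 = (y² + y²) - 1 = 2*y² - 1 = -1 + 2*y²)
-(-493/(-369))*G(U) = -(-493/(-369))*(-1 + 2*(-15)²) = -(-493*(-1/369))*(-1 + 2*225) = -493*(-1 + 450)/369 = -493*449/369 = -1*221357/369 = -221357/369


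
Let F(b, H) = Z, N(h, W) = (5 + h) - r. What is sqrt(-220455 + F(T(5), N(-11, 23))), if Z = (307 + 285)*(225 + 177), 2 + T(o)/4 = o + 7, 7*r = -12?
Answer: sqrt(17529) ≈ 132.40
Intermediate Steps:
r = -12/7 (r = (1/7)*(-12) = -12/7 ≈ -1.7143)
N(h, W) = 47/7 + h (N(h, W) = (5 + h) - 1*(-12/7) = (5 + h) + 12/7 = 47/7 + h)
T(o) = 20 + 4*o (T(o) = -8 + 4*(o + 7) = -8 + 4*(7 + o) = -8 + (28 + 4*o) = 20 + 4*o)
Z = 237984 (Z = 592*402 = 237984)
F(b, H) = 237984
sqrt(-220455 + F(T(5), N(-11, 23))) = sqrt(-220455 + 237984) = sqrt(17529)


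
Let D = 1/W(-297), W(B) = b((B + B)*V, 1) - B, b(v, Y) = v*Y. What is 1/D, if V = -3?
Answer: 2079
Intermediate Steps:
b(v, Y) = Y*v
W(B) = -7*B (W(B) = 1*((B + B)*(-3)) - B = 1*((2*B)*(-3)) - B = 1*(-6*B) - B = -6*B - B = -7*B)
D = 1/2079 (D = 1/(-7*(-297)) = 1/2079 ≈ 0.00048100)
1/D = 1/(1/2079) = 2079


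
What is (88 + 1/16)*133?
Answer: 187397/16 ≈ 11712.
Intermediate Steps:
(88 + 1/16)*133 = (1409/16)*133 = 187397/16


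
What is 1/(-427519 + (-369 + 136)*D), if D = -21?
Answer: -1/422626 ≈ -2.3662e-6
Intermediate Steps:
1/(-427519 + (-369 + 136)*D) = 1/(-427519 + (-369 + 136)*(-21)) = 1/(-427519 - 233*(-21)) = 1/(-427519 + 4893) = 1/(-422626) = -1/422626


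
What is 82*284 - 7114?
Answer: 16174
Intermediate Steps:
82*284 - 7114 = 23288 - 7114 = 16174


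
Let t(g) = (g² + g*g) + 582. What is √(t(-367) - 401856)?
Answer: 2*I*√32974 ≈ 363.17*I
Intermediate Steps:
t(g) = 582 + 2*g² (t(g) = (g² + g²) + 582 = 2*g² + 582 = 582 + 2*g²)
√(t(-367) - 401856) = √((582 + 2*(-367)²) - 401856) = √((582 + 2*134689) - 401856) = √((582 + 269378) - 401856) = √(269960 - 401856) = √(-131896) = 2*I*√32974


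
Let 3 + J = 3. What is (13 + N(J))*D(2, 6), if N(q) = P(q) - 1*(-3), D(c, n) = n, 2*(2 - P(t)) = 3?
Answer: 99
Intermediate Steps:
J = 0 (J = -3 + 3 = 0)
P(t) = ½ (P(t) = 2 - ½*3 = 2 - 3/2 = ½)
N(q) = 7/2 (N(q) = ½ - 1*(-3) = ½ + 3 = 7/2)
(13 + N(J))*D(2, 6) = (13 + 7/2)*6 = (33/2)*6 = 99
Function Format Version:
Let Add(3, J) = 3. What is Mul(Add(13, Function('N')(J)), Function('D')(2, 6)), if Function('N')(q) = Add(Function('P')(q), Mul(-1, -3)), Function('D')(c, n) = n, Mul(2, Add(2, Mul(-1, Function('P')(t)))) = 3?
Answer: 99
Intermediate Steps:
J = 0 (J = Add(-3, 3) = 0)
Function('P')(t) = Rational(1, 2) (Function('P')(t) = Add(2, Mul(Rational(-1, 2), 3)) = Add(2, Rational(-3, 2)) = Rational(1, 2))
Function('N')(q) = Rational(7, 2) (Function('N')(q) = Add(Rational(1, 2), Mul(-1, -3)) = Add(Rational(1, 2), 3) = Rational(7, 2))
Mul(Add(13, Function('N')(J)), Function('D')(2, 6)) = Mul(Add(13, Rational(7, 2)), 6) = Mul(Rational(33, 2), 6) = 99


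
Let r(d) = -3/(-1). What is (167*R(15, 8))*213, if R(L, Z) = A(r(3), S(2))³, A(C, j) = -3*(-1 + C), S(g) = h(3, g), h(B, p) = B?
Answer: -7683336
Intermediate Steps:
r(d) = 3 (r(d) = -3*(-1) = 3)
S(g) = 3
A(C, j) = 3 - 3*C
R(L, Z) = -216 (R(L, Z) = (3 - 3*3)³ = (3 - 9)³ = (-6)³ = -216)
(167*R(15, 8))*213 = (167*(-216))*213 = -36072*213 = -7683336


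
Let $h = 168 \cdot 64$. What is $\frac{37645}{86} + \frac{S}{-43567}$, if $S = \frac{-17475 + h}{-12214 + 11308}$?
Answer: $\frac{123825970301}{282880531} \approx 437.73$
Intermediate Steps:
$h = 10752$
$S = \frac{2241}{302}$ ($S = \frac{-17475 + 10752}{-12214 + 11308} = - \frac{6723}{-906} = \left(-6723\right) \left(- \frac{1}{906}\right) = \frac{2241}{302} \approx 7.4205$)
$\frac{37645}{86} + \frac{S}{-43567} = \frac{37645}{86} + \frac{2241}{302 \left(-43567\right)} = 37645 \cdot \frac{1}{86} + \frac{2241}{302} \left(- \frac{1}{43567}\right) = \frac{37645}{86} - \frac{2241}{13157234} = \frac{123825970301}{282880531}$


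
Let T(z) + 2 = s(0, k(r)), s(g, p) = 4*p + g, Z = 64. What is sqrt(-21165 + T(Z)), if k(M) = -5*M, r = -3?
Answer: I*sqrt(21107) ≈ 145.28*I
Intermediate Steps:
s(g, p) = g + 4*p
T(z) = 58 (T(z) = -2 + (0 + 4*(-5*(-3))) = -2 + (0 + 4*15) = -2 + (0 + 60) = -2 + 60 = 58)
sqrt(-21165 + T(Z)) = sqrt(-21165 + 58) = sqrt(-21107) = I*sqrt(21107)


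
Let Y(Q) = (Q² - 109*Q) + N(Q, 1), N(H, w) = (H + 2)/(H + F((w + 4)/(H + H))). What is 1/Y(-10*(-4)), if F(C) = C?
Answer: -641/1768488 ≈ -0.00036246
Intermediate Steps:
N(H, w) = (2 + H)/(H + (4 + w)/(2*H)) (N(H, w) = (H + 2)/(H + (w + 4)/(H + H)) = (2 + H)/(H + (4 + w)/((2*H))) = (2 + H)/(H + (4 + w)*(1/(2*H))) = (2 + H)/(H + (4 + w)/(2*H)))
Y(Q) = Q² - 109*Q + 2*Q*(2 + Q)/(5 + 2*Q²) (Y(Q) = (Q² - 109*Q) + 2*Q*(2 + Q)/(4 + 1 + 2*Q²) = (Q² - 109*Q) + 2*Q*(2 + Q)/(5 + 2*Q²) = Q² - 109*Q + 2*Q*(2 + Q)/(5 + 2*Q²))
1/Y(-10*(-4)) = 1/((-10*(-4))*(4 + 2*(-10*(-4)) + (-109 - 10*(-4))*(5 + 2*(-10*(-4))²))/(5 + 2*(-10*(-4))²)) = 1/(40*(4 + 2*40 + (-109 + 40)*(5 + 2*40²))/(5 + 2*40²)) = 1/(40*(4 + 80 - 69*(5 + 2*1600))/(5 + 2*1600)) = 1/(40*(4 + 80 - 69*(5 + 3200))/(5 + 3200)) = 1/(40*(4 + 80 - 69*3205)/3205) = 1/(40*(1/3205)*(4 + 80 - 221145)) = 1/(40*(1/3205)*(-221061)) = 1/(-1768488/641) = -641/1768488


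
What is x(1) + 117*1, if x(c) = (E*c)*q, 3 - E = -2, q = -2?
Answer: 107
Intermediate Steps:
E = 5 (E = 3 - 1*(-2) = 3 + 2 = 5)
x(c) = -10*c (x(c) = (5*c)*(-2) = -10*c)
x(1) + 117*1 = -10*1 + 117*1 = -10 + 117 = 107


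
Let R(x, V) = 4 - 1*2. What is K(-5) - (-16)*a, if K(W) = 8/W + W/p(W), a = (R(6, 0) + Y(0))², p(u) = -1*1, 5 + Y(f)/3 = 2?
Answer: 3937/5 ≈ 787.40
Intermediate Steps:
R(x, V) = 2 (R(x, V) = 4 - 2 = 2)
Y(f) = -9 (Y(f) = -15 + 3*2 = -15 + 6 = -9)
p(u) = -1
a = 49 (a = (2 - 9)² = (-7)² = 49)
K(W) = -W + 8/W (K(W) = 8/W + W/(-1) = 8/W + W*(-1) = 8/W - W = -W + 8/W)
K(-5) - (-16)*a = (-1*(-5) + 8/(-5)) - (-16)*49 = (5 + 8*(-⅕)) - 1*(-784) = (5 - 8/5) + 784 = 17/5 + 784 = 3937/5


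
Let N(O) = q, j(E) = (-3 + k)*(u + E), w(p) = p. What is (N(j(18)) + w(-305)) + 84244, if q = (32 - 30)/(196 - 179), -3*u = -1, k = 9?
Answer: 1426965/17 ≈ 83939.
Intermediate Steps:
u = ⅓ (u = -⅓*(-1) = ⅓ ≈ 0.33333)
q = 2/17 ≈ 0.11765
j(E) = 2 + 6*E (j(E) = (-3 + 9)*(⅓ + E) = 6*(⅓ + E) = 2 + 6*E)
N(O) = 2/17
(N(j(18)) + w(-305)) + 84244 = (2/17 - 305) + 84244 = -5183/17 + 84244 = 1426965/17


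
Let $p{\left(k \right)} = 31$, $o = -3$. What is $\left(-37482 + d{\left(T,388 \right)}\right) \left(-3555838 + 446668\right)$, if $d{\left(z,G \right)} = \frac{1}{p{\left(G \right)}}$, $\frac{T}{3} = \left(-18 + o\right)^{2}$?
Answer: $\frac{3612672098970}{31} \approx 1.1654 \cdot 10^{11}$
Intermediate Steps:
$T = 1323$ ($T = 3 \left(-18 - 3\right)^{2} = 3 \left(-21\right)^{2} = 3 \cdot 441 = 1323$)
$d{\left(z,G \right)} = \frac{1}{31}$
$\left(-37482 + d{\left(T,388 \right)}\right) \left(-3555838 + 446668\right) = \left(-37482 + \frac{1}{31}\right) \left(-3555838 + 446668\right) = \left(- \frac{1161941}{31}\right) \left(-3109170\right) = \frac{3612672098970}{31}$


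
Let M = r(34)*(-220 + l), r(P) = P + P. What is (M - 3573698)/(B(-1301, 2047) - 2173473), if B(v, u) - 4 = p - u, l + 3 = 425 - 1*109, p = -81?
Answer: 3567374/2175597 ≈ 1.6397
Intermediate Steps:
r(P) = 2*P
l = 313 (l = -3 + (425 - 1*109) = -3 + (425 - 109) = -3 + 316 = 313)
B(v, u) = -77 - u (B(v, u) = 4 + (-81 - u) = -77 - u)
M = 6324 (M = (2*34)*(-220 + 313) = 68*93 = 6324)
(M - 3573698)/(B(-1301, 2047) - 2173473) = (6324 - 3573698)/((-77 - 1*2047) - 2173473) = -3567374/((-77 - 2047) - 2173473) = -3567374/(-2124 - 2173473) = -3567374/(-2175597) = -3567374*(-1/2175597) = 3567374/2175597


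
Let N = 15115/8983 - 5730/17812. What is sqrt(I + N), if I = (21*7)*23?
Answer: sqrt(21648515951365182334)/80002598 ≈ 58.158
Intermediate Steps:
N = 108877895/80002598 (N = 15115*(1/8983) - 5730*1/17812 = 15115/8983 - 2865/8906 = 108877895/80002598 ≈ 1.3609)
I = 3381 (I = 147*23 = 3381)
sqrt(I + N) = sqrt(3381 + 108877895/80002598) = sqrt(270597661733/80002598) = sqrt(21648515951365182334)/80002598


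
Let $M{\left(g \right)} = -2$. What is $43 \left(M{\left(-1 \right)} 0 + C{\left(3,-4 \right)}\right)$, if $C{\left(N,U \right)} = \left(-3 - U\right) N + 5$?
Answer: $344$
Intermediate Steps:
$C{\left(N,U \right)} = 5 + N \left(-3 - U\right)$ ($C{\left(N,U \right)} = N \left(-3 - U\right) + 5 = 5 + N \left(-3 - U\right)$)
$43 \left(M{\left(-1 \right)} 0 + C{\left(3,-4 \right)}\right) = 43 \left(\left(-2\right) 0 - \left(4 - 12\right)\right) = 43 \left(0 + \left(5 - 9 + 12\right)\right) = 43 \left(0 + 8\right) = 43 \cdot 8 = 344$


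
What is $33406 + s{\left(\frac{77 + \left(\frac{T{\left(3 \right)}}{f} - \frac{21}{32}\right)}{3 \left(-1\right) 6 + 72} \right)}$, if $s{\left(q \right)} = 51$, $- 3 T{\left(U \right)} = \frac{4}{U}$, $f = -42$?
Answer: $33457$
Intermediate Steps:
$T{\left(U \right)} = - \frac{4}{3 U}$ ($T{\left(U \right)} = - \frac{4 \frac{1}{U}}{3} = - \frac{4}{3 U}$)
$33406 + s{\left(\frac{77 + \left(\frac{T{\left(3 \right)}}{f} - \frac{21}{32}\right)}{3 \left(-1\right) 6 + 72} \right)} = 33406 + 51 = 33457$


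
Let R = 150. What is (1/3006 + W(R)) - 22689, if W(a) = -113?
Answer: -68542811/3006 ≈ -22802.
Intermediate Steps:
(1/3006 + W(R)) - 22689 = (1/3006 - 113) - 22689 = -339677/3006 - 22689 = -68542811/3006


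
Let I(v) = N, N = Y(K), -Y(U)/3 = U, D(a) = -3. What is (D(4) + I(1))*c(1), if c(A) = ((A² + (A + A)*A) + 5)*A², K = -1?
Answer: 0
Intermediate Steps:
Y(U) = -3*U
N = 3 (N = -3*(-1) = 3)
I(v) = 3
c(A) = A²*(5 + 3*A²) (c(A) = ((A² + (2*A)*A) + 5)*A² = ((A² + 2*A²) + 5)*A² = (3*A² + 5)*A² = (5 + 3*A²)*A² = A²*(5 + 3*A²))
(D(4) + I(1))*c(1) = (-3 + 3)*(1²*(5 + 3*1²)) = 0*(1*(5 + 3*1)) = 0*(1*(5 + 3)) = 0*(1*8) = 0*8 = 0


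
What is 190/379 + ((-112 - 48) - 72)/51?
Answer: -78238/19329 ≈ -4.0477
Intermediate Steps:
190/379 + ((-112 - 48) - 72)/51 = 190*(1/379) + (-160 - 72)*(1/51) = 190/379 - 232*1/51 = 190/379 - 232/51 = -78238/19329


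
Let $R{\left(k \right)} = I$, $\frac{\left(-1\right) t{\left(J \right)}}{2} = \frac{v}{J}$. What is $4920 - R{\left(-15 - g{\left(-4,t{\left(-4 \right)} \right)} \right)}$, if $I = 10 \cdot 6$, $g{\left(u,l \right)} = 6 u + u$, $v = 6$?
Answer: $4860$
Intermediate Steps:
$t{\left(J \right)} = - \frac{12}{J}$ ($t{\left(J \right)} = - 2 \frac{6}{J} = - \frac{12}{J}$)
$g{\left(u,l \right)} = 7 u$
$I = 60$
$R{\left(k \right)} = 60$
$4920 - R{\left(-15 - g{\left(-4,t{\left(-4 \right)} \right)} \right)} = 4920 - 60 = 4860$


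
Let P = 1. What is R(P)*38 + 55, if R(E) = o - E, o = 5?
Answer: 207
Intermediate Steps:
R(E) = 5 - E
R(P)*38 + 55 = (5 - 1*1)*38 + 55 = (5 - 1)*38 + 55 = 4*38 + 55 = 152 + 55 = 207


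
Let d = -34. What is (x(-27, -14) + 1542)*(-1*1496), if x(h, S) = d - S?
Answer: -2276912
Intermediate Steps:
x(h, S) = -34 - S
(x(-27, -14) + 1542)*(-1*1496) = ((-34 - 1*(-14)) + 1542)*(-1*1496) = ((-34 + 14) + 1542)*(-1496) = (-20 + 1542)*(-1496) = 1522*(-1496) = -2276912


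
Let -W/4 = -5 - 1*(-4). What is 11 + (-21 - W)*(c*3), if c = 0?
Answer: 11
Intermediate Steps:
W = 4 (W = -4*(-5 - 1*(-4)) = -4*(-5 + 4) = -4*(-1) = 4)
11 + (-21 - W)*(c*3) = 11 + (-21 - 1*4)*(0*3) = 11 + (-21 - 4)*0 = 11 - 25*0 = 11 + 0 = 11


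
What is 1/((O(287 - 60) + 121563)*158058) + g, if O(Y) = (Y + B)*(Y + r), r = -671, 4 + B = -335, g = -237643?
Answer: -6433925878066553/27073912878 ≈ -2.3764e+5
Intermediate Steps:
B = -339 (B = -4 - 335 = -339)
O(Y) = (-671 + Y)*(-339 + Y) (O(Y) = (Y - 339)*(Y - 671) = (-339 + Y)*(-671 + Y) = (-671 + Y)*(-339 + Y))
1/((O(287 - 60) + 121563)*158058) + g = 1/(((227469 + (287 - 60)² - 1010*(287 - 60)) + 121563)*158058) - 237643 = (1/158058)/((227469 + 227² - 1010*227) + 121563) - 237643 = (1/158058)/((227469 + 51529 - 229270) + 121563) - 237643 = (1/158058)/(49728 + 121563) - 237643 = (1/158058)/171291 - 237643 = (1/171291)*(1/158058) - 237643 = 1/27073912878 - 237643 = -6433925878066553/27073912878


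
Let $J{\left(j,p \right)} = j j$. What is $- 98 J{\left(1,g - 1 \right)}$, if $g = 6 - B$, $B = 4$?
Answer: $-98$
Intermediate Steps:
$g = 2$ ($g = 6 - 4 = 2$)
$J{\left(j,p \right)} = j^{2}$
$- 98 J{\left(1,g - 1 \right)} = - 98 \cdot 1^{2} = \left(-98\right) 1 = -98$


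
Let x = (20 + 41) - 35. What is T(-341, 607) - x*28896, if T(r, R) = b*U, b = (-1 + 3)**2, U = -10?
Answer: -751336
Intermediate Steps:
b = 4 (b = 2**2 = 4)
x = 26 (x = 61 - 35 = 26)
T(r, R) = -40 (T(r, R) = 4*(-10) = -40)
T(-341, 607) - x*28896 = -40 - 26*28896 = -40 - 1*751296 = -40 - 751296 = -751336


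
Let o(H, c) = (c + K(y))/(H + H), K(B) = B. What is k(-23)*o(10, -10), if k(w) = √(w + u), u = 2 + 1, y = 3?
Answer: -7*I*√5/10 ≈ -1.5652*I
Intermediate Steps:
u = 3
o(H, c) = (3 + c)/(2*H) (o(H, c) = (c + 3)/(H + H) = (3 + c)/((2*H)) = (3 + c)*(1/(2*H)) = (3 + c)/(2*H))
k(w) = √(3 + w) (k(w) = √(w + 3) = √(3 + w))
k(-23)*o(10, -10) = √(3 - 23)*((½)*(3 - 10)/10) = √(-20)*((½)*(⅒)*(-7)) = (2*I*√5)*(-7/20) = -7*I*√5/10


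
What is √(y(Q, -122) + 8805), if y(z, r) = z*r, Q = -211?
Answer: √34547 ≈ 185.87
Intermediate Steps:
y(z, r) = r*z
√(y(Q, -122) + 8805) = √(-122*(-211) + 8805) = √(25742 + 8805) = √34547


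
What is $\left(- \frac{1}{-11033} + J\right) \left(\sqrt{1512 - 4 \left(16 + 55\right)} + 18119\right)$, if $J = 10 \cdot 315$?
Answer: $\frac{629706838169}{11033} + \frac{69507902 \sqrt{307}}{11033} \approx 5.7185 \cdot 10^{7}$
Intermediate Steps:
$J = 3150$
$\left(- \frac{1}{-11033} + J\right) \left(\sqrt{1512 - 4 \left(16 + 55\right)} + 18119\right) = \left(- \frac{1}{-11033} + 3150\right) \left(\sqrt{1512 - 4 \left(16 + 55\right)} + 18119\right) = \left(\left(-1\right) \left(- \frac{1}{11033}\right) + 3150\right) \left(\sqrt{1512 - 284} + 18119\right) = \left(\frac{1}{11033} + 3150\right) \left(\sqrt{1512 - 284} + 18119\right) = \frac{34753951 \left(\sqrt{1228} + 18119\right)}{11033} = \frac{34753951 \left(2 \sqrt{307} + 18119\right)}{11033} = \frac{34753951 \left(18119 + 2 \sqrt{307}\right)}{11033} = \frac{629706838169}{11033} + \frac{69507902 \sqrt{307}}{11033}$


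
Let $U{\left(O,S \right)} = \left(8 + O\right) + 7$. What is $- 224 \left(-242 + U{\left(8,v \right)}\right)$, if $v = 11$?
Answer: $49056$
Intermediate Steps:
$U{\left(O,S \right)} = 15 + O$
$- 224 \left(-242 + U{\left(8,v \right)}\right) = - 224 \left(-242 + \left(15 + 8\right)\right) = - 224 \left(-242 + 23\right) = \left(-224\right) \left(-219\right) = 49056$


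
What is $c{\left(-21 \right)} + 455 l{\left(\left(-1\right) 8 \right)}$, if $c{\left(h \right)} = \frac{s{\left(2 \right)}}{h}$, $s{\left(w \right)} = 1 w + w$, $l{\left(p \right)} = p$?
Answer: $- \frac{76444}{21} \approx -3640.2$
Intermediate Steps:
$s{\left(w \right)} = 2 w$ ($s{\left(w \right)} = w + w = 2 w$)
$c{\left(h \right)} = \frac{4}{h}$ ($c{\left(h \right)} = \frac{2 \cdot 2}{h} = \frac{4}{h}$)
$c{\left(-21 \right)} + 455 l{\left(\left(-1\right) 8 \right)} = \frac{4}{-21} + 455 \left(\left(-1\right) 8\right) = 4 \left(- \frac{1}{21}\right) + 455 \left(-8\right) = - \frac{4}{21} - 3640 = - \frac{76444}{21}$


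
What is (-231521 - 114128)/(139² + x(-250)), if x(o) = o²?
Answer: -345649/81821 ≈ -4.2245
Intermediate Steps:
(-231521 - 114128)/(139² + x(-250)) = (-231521 - 114128)/(139² + (-250)²) = -345649/(19321 + 62500) = -345649/81821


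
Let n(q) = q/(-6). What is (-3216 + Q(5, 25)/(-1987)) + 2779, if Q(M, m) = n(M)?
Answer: -5209909/11922 ≈ -437.00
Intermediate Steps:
n(q) = -q/6 (n(q) = q*(-1/6) = -q/6)
Q(M, m) = -M/6
(-3216 + Q(5, 25)/(-1987)) + 2779 = (-3216 - 1/6*5/(-1987)) + 2779 = (-3216 - 5/6*(-1/1987)) + 2779 = (-3216 + 5/11922) + 2779 = -38341147/11922 + 2779 = -5209909/11922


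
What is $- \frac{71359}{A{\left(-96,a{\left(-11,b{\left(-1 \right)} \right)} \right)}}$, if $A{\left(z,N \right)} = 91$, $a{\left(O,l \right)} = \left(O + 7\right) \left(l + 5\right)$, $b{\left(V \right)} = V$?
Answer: $- \frac{71359}{91} \approx -784.17$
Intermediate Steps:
$a{\left(O,l \right)} = \left(5 + l\right) \left(7 + O\right)$ ($a{\left(O,l \right)} = \left(7 + O\right) \left(5 + l\right) = \left(5 + l\right) \left(7 + O\right)$)
$- \frac{71359}{A{\left(-96,a{\left(-11,b{\left(-1 \right)} \right)} \right)}} = - \frac{71359}{91}$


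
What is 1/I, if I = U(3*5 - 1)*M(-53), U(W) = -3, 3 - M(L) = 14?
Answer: 1/33 ≈ 0.030303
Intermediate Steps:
M(L) = -11 (M(L) = 3 - 1*14 = 3 - 14 = -11)
I = 33 (I = -3*(-11) = 33)
1/I = 1/33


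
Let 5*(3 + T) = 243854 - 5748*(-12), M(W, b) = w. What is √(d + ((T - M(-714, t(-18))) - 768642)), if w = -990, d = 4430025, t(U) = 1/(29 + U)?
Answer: 2*√931234 ≈ 1930.0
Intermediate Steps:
M(W, b) = -990
T = 62563 (T = -3 + (243854 - 5748*(-12))/5 = -3 + (243854 + 68976)/5 = -3 + (⅕)*312830 = -3 + 62566 = 62563)
√(d + ((T - M(-714, t(-18))) - 768642)) = √(4430025 + ((62563 - 1*(-990)) - 768642)) = √(4430025 + ((62563 + 990) - 768642)) = √(4430025 + (63553 - 768642)) = √(4430025 - 705089) = √3724936 = 2*√931234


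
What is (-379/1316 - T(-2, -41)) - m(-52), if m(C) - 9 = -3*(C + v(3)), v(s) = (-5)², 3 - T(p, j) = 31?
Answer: -81971/1316 ≈ -62.288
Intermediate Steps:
T(p, j) = -28 (T(p, j) = 3 - 1*31 = 3 - 31 = -28)
v(s) = 25
m(C) = -66 - 3*C (m(C) = 9 - 3*(C + 25) = 9 - 3*(25 + C) = 9 + (-75 - 3*C) = -66 - 3*C)
(-379/1316 - T(-2, -41)) - m(-52) = (-379/1316 - 1*(-28)) - (-66 - 3*(-52)) = (-379*1/1316 + 28) - (-66 + 156) = (-379/1316 + 28) - 1*90 = 36469/1316 - 90 = -81971/1316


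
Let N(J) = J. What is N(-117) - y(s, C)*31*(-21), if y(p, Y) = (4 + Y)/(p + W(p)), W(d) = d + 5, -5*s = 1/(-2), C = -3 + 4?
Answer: 13233/26 ≈ 508.96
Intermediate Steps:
C = 1
s = ⅒ (s = -⅕/(-2) = -⅕*(-½) = ⅒ ≈ 0.10000)
W(d) = 5 + d
y(p, Y) = (4 + Y)/(5 + 2*p) (y(p, Y) = (4 + Y)/(p + (5 + p)) = (4 + Y)/(5 + 2*p))
N(-117) - y(s, C)*31*(-21) = -117 - ((4 + 1)/(5 + 2*(⅒)))*31*(-21) = -117 - (5/(5 + ⅕))*31*(-21) = -117 - (5/(26/5))*31*(-21) = -117 - ((5/26)*5)*31*(-21) = -117 - (25/26)*31*(-21) = -117 - 775*(-21)/26 = -117 - 1*(-16275/26) = -117 + 16275/26 = 13233/26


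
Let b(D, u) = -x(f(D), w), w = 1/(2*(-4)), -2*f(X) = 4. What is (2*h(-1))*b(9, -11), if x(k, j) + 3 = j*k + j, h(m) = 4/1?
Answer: 23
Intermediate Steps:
f(X) = -2 (f(X) = -½*4 = -2)
w = -⅛ (w = 1/(-8) = -⅛ ≈ -0.12500)
h(m) = 4 (h(m) = 4*1 = 4)
x(k, j) = -3 + j + j*k (x(k, j) = -3 + (j*k + j) = -3 + (j + j*k) = -3 + j + j*k)
b(D, u) = 23/8 (b(D, u) = -(-3 - ⅛ - ⅛*(-2)) = -(-3 - ⅛ + ¼) = -1*(-23/8) = 23/8)
(2*h(-1))*b(9, -11) = (2*4)*(23/8) = 8*(23/8) = 23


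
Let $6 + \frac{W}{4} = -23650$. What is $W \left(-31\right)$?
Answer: $2933344$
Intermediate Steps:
$W = -94624$ ($W = -24 + 4 \left(-23650\right) = -24 - 94600 = -94624$)
$W \left(-31\right) = \left(-94624\right) \left(-31\right) = 2933344$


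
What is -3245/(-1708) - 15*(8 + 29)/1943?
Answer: 5357095/3318644 ≈ 1.6142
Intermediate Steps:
-3245/(-1708) - 15*(8 + 29)/1943 = -3245*(-1/1708) - 15*37*(1/1943) = 3245/1708 - 555*1/1943 = 3245/1708 - 555/1943 = 5357095/3318644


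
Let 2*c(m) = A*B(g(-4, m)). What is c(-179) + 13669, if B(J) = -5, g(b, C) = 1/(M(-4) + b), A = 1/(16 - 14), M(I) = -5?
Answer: 54671/4 ≈ 13668.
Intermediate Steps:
A = ½ (A = 1/2 = ½ ≈ 0.50000)
g(b, C) = 1/(-5 + b)
c(m) = -5/4 (c(m) = ((½)*(-5))/2 = (½)*(-5/2) = -5/4)
c(-179) + 13669 = -5/4 + 13669 = 54671/4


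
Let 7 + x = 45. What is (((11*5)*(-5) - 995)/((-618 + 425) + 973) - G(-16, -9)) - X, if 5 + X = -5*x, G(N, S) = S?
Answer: 15785/78 ≈ 202.37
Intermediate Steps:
x = 38 (x = -7 + 45 = 38)
X = -195 (X = -5 - 5*38 = -5 - 190 = -195)
(((11*5)*(-5) - 995)/((-618 + 425) + 973) - G(-16, -9)) - X = (((11*5)*(-5) - 995)/((-618 + 425) + 973) - 1*(-9)) - 1*(-195) = ((55*(-5) - 995)/(-193 + 973) + 9) + 195 = ((-275 - 995)/780 + 9) + 195 = (-1270*1/780 + 9) + 195 = (-127/78 + 9) + 195 = 575/78 + 195 = 15785/78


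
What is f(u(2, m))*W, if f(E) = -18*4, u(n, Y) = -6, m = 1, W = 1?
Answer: -72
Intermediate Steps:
f(E) = -72
f(u(2, m))*W = -72*1 = -72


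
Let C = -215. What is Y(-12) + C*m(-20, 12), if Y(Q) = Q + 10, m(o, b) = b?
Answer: -2582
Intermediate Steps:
Y(Q) = 10 + Q
Y(-12) + C*m(-20, 12) = (10 - 12) - 215*12 = -2 - 2580 = -2582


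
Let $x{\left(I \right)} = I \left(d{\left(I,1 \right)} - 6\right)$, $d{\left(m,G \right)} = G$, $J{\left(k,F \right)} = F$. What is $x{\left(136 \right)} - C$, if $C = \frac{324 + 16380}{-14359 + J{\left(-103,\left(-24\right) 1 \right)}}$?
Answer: $- \frac{9763736}{14383} \approx -678.84$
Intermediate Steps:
$x{\left(I \right)} = - 5 I$ ($x{\left(I \right)} = I \left(1 - 6\right) = I \left(-5\right) = - 5 I$)
$C = - \frac{16704}{14383}$ ($C = \frac{324 + 16380}{-14359 - 24} = \frac{16704}{-14359 - 24} = \frac{16704}{-14383} = 16704 \left(- \frac{1}{14383}\right) = - \frac{16704}{14383} \approx -1.1614$)
$x{\left(136 \right)} - C = \left(-5\right) 136 - - \frac{16704}{14383} = -680 + \frac{16704}{14383} = - \frac{9763736}{14383}$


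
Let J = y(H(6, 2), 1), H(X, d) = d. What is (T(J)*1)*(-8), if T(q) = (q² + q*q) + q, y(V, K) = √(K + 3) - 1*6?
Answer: -224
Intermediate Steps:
y(V, K) = -6 + √(3 + K) (y(V, K) = √(3 + K) - 6 = -6 + √(3 + K))
J = -4 (J = -6 + √(3 + 1) = -6 + √4 = -6 + 2 = -4)
T(q) = q + 2*q² (T(q) = (q² + q²) + q = 2*q² + q = q + 2*q²)
(T(J)*1)*(-8) = (-4*(1 + 2*(-4))*1)*(-8) = (-4*(1 - 8)*1)*(-8) = (-4*(-7)*1)*(-8) = (28*1)*(-8) = 28*(-8) = -224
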